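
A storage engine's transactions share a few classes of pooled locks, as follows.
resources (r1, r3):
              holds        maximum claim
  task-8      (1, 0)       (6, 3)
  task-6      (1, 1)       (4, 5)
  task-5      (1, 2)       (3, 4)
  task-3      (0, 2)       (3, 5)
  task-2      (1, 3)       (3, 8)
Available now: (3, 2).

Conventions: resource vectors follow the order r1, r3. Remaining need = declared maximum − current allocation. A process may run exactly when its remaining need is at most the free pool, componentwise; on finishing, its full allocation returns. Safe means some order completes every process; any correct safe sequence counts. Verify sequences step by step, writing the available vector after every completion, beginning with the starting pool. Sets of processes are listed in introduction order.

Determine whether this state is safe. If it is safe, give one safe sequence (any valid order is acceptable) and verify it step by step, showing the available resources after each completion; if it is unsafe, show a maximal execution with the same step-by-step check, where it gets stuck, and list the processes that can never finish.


SAFE, for example via the order task-5, task-3, task-2, task-8, task-6.
Key observation: at task-5 the run first touches a limit — (2, 2) against (3, 2), exact on a resource it actually requests.
Walking it through:
  pool = (3, 2)
  run task-5 (needs (2, 2), free (3, 2)); after release of (1, 2) the pool is (4, 4)
  run task-3 (needs (3, 3), free (4, 4)); after release of (0, 2) the pool is (4, 6)
  run task-2 (needs (2, 5), free (4, 6)); after release of (1, 3) the pool is (5, 9)
  run task-8 (needs (5, 3), free (5, 9)); after release of (1, 0) the pool is (6, 9)
  run task-6 (needs (3, 4), free (6, 9)); after release of (1, 1) the pool is (7, 10)


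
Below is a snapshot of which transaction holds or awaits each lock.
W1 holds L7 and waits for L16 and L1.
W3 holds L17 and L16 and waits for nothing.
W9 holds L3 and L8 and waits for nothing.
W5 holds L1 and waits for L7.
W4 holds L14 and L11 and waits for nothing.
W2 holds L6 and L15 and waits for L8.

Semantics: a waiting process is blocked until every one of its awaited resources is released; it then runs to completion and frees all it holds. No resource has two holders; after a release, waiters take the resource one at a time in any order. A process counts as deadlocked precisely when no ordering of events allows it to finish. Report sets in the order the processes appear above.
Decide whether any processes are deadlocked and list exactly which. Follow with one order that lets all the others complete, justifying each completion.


Deadlocked: W1 and W5.
Key observation: along W1 -> W5 -> W1, each member waits on what the next one holds — a deadlock; no other process is dragged down with it.
The rest can finish in the order W9, W4, W3, W2.
Step-by-step check:
  W9 waits on nothing -> runs at once and releases L3 and L8
  W4 waits on nothing -> runs at once and releases L14 and L11
  W3 waits on nothing -> runs at once and releases L17 and L16
  W2 waits on L8 — all released -> runs and releases L6 and L15


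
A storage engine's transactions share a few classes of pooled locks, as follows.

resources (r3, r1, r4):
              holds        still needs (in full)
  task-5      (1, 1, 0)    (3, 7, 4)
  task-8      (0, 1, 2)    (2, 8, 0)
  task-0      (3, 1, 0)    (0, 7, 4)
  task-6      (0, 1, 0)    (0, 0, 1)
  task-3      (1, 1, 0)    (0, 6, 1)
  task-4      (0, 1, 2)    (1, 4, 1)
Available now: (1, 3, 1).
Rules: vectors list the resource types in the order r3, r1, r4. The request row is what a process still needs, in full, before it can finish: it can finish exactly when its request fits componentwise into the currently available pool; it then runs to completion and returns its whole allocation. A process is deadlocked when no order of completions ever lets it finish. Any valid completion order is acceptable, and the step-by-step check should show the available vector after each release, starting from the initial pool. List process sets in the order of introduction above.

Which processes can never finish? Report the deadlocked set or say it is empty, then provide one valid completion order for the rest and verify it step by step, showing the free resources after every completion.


Deadlocked set: task-5, task-8, task-0 and task-3.
Key observation: after task-6, task-4 complete, (1, 5, 3) is the best the pool ever gets, yet each leftover process wants more r1.
A valid finishing order for the others: task-6, task-4. Walking it through:
  pool = (1, 3, 1)
  task-6: need (0, 0, 1) fits (1, 3, 1); releases (0, 1, 0), pool now (1, 4, 1)
  task-4: need (1, 4, 1) fits (1, 4, 1); releases (0, 1, 2), pool now (1, 5, 3)
The blocked processes can never fit:
  blocked: task-5 wants (3, 7, 4), pool (1, 5, 3) — not enough r3, r1 and r4
  blocked: task-8 wants (2, 8, 0), pool (1, 5, 3) — not enough r3 and r1
  blocked: task-0 wants (0, 7, 4), pool (1, 5, 3) — not enough r1 and r4
  blocked: task-3 wants (0, 6, 1), pool (1, 5, 3) — not enough r1


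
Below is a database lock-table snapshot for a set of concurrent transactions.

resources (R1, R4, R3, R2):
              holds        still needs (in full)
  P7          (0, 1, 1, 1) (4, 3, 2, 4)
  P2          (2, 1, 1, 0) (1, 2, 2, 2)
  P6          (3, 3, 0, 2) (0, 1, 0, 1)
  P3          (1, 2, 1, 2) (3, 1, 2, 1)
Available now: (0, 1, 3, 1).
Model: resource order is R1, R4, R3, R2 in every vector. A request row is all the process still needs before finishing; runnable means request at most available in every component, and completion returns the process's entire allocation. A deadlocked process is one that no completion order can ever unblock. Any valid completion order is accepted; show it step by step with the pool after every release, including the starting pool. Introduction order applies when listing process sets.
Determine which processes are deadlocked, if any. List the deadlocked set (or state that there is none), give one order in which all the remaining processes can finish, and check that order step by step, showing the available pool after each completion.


No process is deadlocked.
Key observation: there is always a runnable process — P6 first — so the state unwinds completely.
The rest can finish in the order P6, P3, P2, P7. Step-by-step check:
  pool = (0, 1, 3, 1)
  run P6 (needs (0, 1, 0, 1), free (0, 1, 3, 1)); after release of (3, 3, 0, 2) the pool is (3, 4, 3, 3)
  run P3 (needs (3, 1, 2, 1), free (3, 4, 3, 3)); after release of (1, 2, 1, 2) the pool is (4, 6, 4, 5)
  run P2 (needs (1, 2, 2, 2), free (4, 6, 4, 5)); after release of (2, 1, 1, 0) the pool is (6, 7, 5, 5)
  run P7 (needs (4, 3, 2, 4), free (6, 7, 5, 5)); after release of (0, 1, 1, 1) the pool is (6, 8, 6, 6)


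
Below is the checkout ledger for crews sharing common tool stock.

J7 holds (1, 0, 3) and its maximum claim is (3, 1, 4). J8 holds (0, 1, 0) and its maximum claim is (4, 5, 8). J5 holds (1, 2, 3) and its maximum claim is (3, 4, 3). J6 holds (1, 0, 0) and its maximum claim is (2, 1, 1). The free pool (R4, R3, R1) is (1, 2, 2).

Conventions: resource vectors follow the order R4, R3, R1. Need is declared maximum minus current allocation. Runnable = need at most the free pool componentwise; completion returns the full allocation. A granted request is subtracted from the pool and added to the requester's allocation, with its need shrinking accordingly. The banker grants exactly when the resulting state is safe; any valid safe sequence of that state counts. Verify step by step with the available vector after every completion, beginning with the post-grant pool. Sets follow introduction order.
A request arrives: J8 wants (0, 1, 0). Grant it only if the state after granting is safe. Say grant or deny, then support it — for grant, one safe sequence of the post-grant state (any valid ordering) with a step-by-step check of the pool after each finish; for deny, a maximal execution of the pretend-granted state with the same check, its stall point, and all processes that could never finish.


DENY: after the grant no complete ordering would exist.
Key observation: no order helps: past J6, J7, the free pool tops out at (3, 1, 5), below what each blocked process needs in R3.
Pretend the grant happened; the run J6, J7 goes as far as possible. Verifying each step:
  pool = (1, 1, 2)
  J6 needs (1, 1, 1) <= (1, 1, 2) -> finishes; pool += (1, 0, 0) = (2, 1, 2)
  J7 needs (2, 1, 1) <= (2, 1, 2) -> finishes; pool += (1, 0, 3) = (3, 1, 5)
  blocked: J8 wants (4, 3, 8), pool (3, 1, 5) — not enough R4, R3 and R1
  blocked: J5 wants (2, 2, 0), pool (3, 1, 5) — not enough R3
Processes that could never finish after the grant: J8 and J5.


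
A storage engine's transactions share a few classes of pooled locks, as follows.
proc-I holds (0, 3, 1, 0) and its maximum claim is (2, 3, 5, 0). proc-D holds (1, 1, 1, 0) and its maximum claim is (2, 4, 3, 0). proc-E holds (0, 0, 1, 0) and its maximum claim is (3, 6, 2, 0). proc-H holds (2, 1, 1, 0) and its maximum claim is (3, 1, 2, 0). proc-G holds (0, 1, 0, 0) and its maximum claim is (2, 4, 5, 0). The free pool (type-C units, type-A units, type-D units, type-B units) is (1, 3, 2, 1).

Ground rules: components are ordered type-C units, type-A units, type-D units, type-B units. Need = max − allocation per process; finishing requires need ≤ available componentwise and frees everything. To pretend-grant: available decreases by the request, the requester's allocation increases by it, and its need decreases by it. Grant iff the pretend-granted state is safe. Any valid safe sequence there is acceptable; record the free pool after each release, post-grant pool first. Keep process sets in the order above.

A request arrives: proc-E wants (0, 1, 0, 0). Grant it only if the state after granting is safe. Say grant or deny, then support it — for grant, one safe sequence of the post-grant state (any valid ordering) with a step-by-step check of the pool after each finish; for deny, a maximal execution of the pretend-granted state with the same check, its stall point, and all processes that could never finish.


GRANT — the state after the grant stays safe, e.g. via proc-H, proc-D, proc-I, proc-G, proc-E.
Key observation: the transfer keeps a workable pool ((1, 2, 2, 1)); proc-H starts the safe sequence.
Verifying the post-grant state step by step:
  pool = (1, 2, 2, 1)
  run proc-H (needs (1, 0, 1, 0), free (1, 2, 2, 1)); after release of (2, 1, 1, 0) the pool is (3, 3, 3, 1)
  run proc-D (needs (1, 3, 2, 0), free (3, 3, 3, 1)); after release of (1, 1, 1, 0) the pool is (4, 4, 4, 1)
  run proc-I (needs (2, 0, 4, 0), free (4, 4, 4, 1)); after release of (0, 3, 1, 0) the pool is (4, 7, 5, 1)
  run proc-G (needs (2, 3, 5, 0), free (4, 7, 5, 1)); after release of (0, 1, 0, 0) the pool is (4, 8, 5, 1)
  run proc-E (needs (3, 5, 1, 0), free (4, 8, 5, 1)); after release of (0, 1, 1, 0) the pool is (4, 9, 6, 1)


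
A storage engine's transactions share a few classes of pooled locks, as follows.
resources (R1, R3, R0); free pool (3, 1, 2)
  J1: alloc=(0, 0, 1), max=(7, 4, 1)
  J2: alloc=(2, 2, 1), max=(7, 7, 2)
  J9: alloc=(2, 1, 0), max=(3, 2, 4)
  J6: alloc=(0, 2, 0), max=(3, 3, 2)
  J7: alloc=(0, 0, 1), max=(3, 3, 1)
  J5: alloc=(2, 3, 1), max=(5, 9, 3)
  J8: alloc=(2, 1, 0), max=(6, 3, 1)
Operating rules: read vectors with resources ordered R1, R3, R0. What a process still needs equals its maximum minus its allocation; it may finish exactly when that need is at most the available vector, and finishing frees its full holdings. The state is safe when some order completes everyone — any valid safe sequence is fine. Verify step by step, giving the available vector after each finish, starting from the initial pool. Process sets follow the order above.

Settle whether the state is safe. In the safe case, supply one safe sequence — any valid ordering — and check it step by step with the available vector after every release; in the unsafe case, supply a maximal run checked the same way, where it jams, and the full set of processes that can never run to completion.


UNSAFE — no complete ordering exists.
Key observation: after J6, J7 the pool peaks at (3, 3, 3), and each blocked process is short somewhere: J1 on R1, R3; J2 on R1, R3; J9 on R0; J5 on R3; J8 on R1.
The run J6, J7 cannot be extended any further. Step-by-step check:
  pool = (3, 1, 2)
  run J6 (needs (3, 1, 2), free (3, 1, 2)); after release of (0, 2, 0) the pool is (3, 3, 2)
  run J7 (needs (3, 3, 0), free (3, 3, 2)); after release of (0, 0, 1) the pool is (3, 3, 3)
  J1 cannot run: need (7, 4, 0) vs free (3, 3, 3) (insufficient R1 and R3)
  J2 cannot run: need (5, 5, 1) vs free (3, 3, 3) (insufficient R1 and R3)
  J9 cannot run: need (1, 1, 4) vs free (3, 3, 3) (insufficient R0)
  J5 cannot run: need (3, 6, 2) vs free (3, 3, 3) (insufficient R3)
  J8 cannot run: need (4, 2, 1) vs free (3, 3, 3) (insufficient R1)
Never able to finish: J1, J2, J9, J5 and J8.


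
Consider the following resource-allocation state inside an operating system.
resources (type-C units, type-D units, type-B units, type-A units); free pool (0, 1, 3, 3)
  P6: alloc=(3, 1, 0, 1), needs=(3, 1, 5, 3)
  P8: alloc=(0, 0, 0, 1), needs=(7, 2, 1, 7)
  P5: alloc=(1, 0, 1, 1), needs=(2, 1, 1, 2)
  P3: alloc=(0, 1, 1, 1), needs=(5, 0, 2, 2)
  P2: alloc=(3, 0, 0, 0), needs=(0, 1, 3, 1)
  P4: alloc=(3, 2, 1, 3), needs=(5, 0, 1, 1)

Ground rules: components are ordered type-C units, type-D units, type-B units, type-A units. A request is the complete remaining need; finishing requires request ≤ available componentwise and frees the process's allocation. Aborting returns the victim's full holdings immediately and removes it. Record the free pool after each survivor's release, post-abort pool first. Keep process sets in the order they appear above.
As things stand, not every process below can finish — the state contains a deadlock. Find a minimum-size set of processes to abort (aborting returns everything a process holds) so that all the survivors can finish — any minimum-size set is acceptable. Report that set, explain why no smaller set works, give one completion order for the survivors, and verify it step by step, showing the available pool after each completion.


Minimum abort set: P3.
Key observation: the returned (0, 1, 1, 1) from P3 is what brings P6 — unrunnable before, under any order — into play at step 3.
Why nothing smaller works: aborting no one leaves the state deadlocked as given.
One survivor order: P2, P5, P6, P4, P8. Check, step by step (post-abort pool first):
  pool = (0, 2, 4, 4)
  P2 needs (0, 1, 3, 1) <= (0, 2, 4, 4) -> finishes; pool += (3, 0, 0, 0) = (3, 2, 4, 4)
  P5 needs (2, 1, 1, 2) <= (3, 2, 4, 4) -> finishes; pool += (1, 0, 1, 1) = (4, 2, 5, 5)
  P6 needs (3, 1, 5, 3) <= (4, 2, 5, 5) -> finishes; pool += (3, 1, 0, 1) = (7, 3, 5, 6)
  P4 needs (5, 0, 1, 1) <= (7, 3, 5, 6) -> finishes; pool += (3, 2, 1, 3) = (10, 5, 6, 9)
  P8 needs (7, 2, 1, 7) <= (10, 5, 6, 9) -> finishes; pool += (0, 0, 0, 1) = (10, 5, 6, 10)


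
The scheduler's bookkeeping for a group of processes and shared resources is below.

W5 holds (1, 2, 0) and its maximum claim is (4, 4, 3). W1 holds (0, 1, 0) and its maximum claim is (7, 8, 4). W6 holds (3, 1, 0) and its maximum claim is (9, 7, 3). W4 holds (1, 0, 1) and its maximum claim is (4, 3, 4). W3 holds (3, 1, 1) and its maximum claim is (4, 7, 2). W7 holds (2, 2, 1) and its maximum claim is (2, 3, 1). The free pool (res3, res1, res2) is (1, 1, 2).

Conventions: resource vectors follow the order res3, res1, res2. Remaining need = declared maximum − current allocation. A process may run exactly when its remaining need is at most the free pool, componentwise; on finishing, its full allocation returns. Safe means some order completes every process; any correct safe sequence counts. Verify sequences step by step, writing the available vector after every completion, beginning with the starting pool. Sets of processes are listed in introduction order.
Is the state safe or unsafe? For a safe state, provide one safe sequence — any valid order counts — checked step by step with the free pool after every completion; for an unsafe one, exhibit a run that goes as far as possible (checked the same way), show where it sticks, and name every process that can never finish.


UNSAFE.
Key observation: no order helps: past W7, W5, W4, the free pool tops out at (5, 5, 4), below what each blocked process needs in res1.
Going as far as possible: W7, W5, W4; after that, nothing fits. Walking it through:
  pool = (1, 1, 2)
  W7: need (0, 1, 0) fits (1, 1, 2); releases (2, 2, 1), pool now (3, 3, 3)
  W5: need (3, 2, 3) fits (3, 3, 3); releases (1, 2, 0), pool now (4, 5, 3)
  W4: need (3, 3, 3) fits (4, 5, 3); releases (1, 0, 1), pool now (5, 5, 4)
  blocked: W1 wants (7, 7, 4), pool (5, 5, 4) — not enough res3 and res1
  blocked: W6 wants (6, 6, 3), pool (5, 5, 4) — not enough res3 and res1
  blocked: W3 wants (1, 6, 1), pool (5, 5, 4) — not enough res1
Processes that can never finish: W1, W6 and W3.


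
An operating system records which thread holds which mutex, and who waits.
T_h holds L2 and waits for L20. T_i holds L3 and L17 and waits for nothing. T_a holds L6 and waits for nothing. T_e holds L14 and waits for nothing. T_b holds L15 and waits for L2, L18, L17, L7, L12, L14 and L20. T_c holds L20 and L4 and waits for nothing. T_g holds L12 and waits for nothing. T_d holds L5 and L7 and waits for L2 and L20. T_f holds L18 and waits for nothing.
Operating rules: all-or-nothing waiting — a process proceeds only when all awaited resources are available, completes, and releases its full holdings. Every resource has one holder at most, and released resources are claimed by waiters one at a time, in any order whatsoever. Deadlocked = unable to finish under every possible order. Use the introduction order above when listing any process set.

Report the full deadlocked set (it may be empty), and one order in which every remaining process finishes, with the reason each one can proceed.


No process is deadlocked.
Key observation: although several processes wait, no cycle exists — each chain bottoms out at a free runner.
A valid finishing order for the others: T_i, T_c, T_e, T_h, T_f, T_g, T_a, T_d, T_b.
Verifying each step:
  T_i waits on nothing -> runs at once and releases L3 and L17
  T_c waits on nothing -> runs at once and releases L20 and L4
  T_e waits on nothing -> runs at once and releases L14
  run T_h (all its waits — L20 — are resolved); releases L2
  T_f waits on nothing -> runs at once and releases L18
  T_g waits on nothing -> runs at once and releases L12
  T_a waits on nothing -> runs at once and releases L6
  run T_d (all its waits — L2 and L20 — are resolved); releases L5 and L7
  run T_b (all its waits — L2, L18, L17, L7, L12, L14 and L20 — are resolved); releases L15


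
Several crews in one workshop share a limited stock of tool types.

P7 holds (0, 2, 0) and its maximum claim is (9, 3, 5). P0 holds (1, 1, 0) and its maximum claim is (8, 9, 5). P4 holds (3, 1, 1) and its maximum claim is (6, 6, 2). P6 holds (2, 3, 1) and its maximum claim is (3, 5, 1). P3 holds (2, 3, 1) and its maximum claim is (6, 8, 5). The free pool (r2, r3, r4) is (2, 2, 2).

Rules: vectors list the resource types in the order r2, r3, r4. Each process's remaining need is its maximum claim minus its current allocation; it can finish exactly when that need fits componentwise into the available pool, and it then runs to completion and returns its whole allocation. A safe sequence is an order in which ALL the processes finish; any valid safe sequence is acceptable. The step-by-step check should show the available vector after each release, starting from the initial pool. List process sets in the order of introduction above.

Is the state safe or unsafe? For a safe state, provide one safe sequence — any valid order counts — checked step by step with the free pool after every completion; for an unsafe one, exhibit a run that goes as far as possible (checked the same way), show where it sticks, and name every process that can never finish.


SAFE, for example via the order P6, P4, P3, P0, P7.
Key observation: the order's first zero-slack moment is P6 ((1, 2, 0) needed, (2, 2, 2) free — a requested resource with nothing to spare).
Walking it through:
  pool = (2, 2, 2)
  P6 needs (1, 2, 0) <= (2, 2, 2) -> finishes; pool += (2, 3, 1) = (4, 5, 3)
  P4 needs (3, 5, 1) <= (4, 5, 3) -> finishes; pool += (3, 1, 1) = (7, 6, 4)
  P3 needs (4, 5, 4) <= (7, 6, 4) -> finishes; pool += (2, 3, 1) = (9, 9, 5)
  P0 needs (7, 8, 5) <= (9, 9, 5) -> finishes; pool += (1, 1, 0) = (10, 10, 5)
  P7 needs (9, 1, 5) <= (10, 10, 5) -> finishes; pool += (0, 2, 0) = (10, 12, 5)


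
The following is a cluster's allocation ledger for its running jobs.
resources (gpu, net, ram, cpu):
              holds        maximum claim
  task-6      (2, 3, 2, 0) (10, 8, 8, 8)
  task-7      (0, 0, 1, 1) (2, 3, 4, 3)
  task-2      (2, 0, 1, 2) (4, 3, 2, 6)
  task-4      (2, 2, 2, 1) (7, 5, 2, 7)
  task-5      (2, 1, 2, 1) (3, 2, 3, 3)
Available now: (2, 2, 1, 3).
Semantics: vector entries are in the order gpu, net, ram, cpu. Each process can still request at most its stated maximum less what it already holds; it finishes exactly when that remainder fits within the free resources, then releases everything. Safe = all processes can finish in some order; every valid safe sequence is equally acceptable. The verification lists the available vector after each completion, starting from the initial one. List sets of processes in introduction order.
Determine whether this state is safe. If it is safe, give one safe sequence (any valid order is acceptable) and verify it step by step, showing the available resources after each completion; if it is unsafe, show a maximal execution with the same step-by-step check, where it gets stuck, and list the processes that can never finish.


The state is SAFE; one workable sequence: task-5, task-7, task-2, task-4, task-6.
Key observation: reading the order forward, task-5 is the first process whose need (1, 1, 1, 2) meets the free pool (2, 2, 1, 3) exactly on a resource it requests.
Verifying each step:
  pool = (2, 2, 1, 3)
  task-5 needs (1, 1, 1, 2) <= (2, 2, 1, 3) -> finishes; pool += (2, 1, 2, 1) = (4, 3, 3, 4)
  task-7 needs (2, 3, 3, 2) <= (4, 3, 3, 4) -> finishes; pool += (0, 0, 1, 1) = (4, 3, 4, 5)
  task-2 needs (2, 3, 1, 4) <= (4, 3, 4, 5) -> finishes; pool += (2, 0, 1, 2) = (6, 3, 5, 7)
  task-4 needs (5, 3, 0, 6) <= (6, 3, 5, 7) -> finishes; pool += (2, 2, 2, 1) = (8, 5, 7, 8)
  task-6 needs (8, 5, 6, 8) <= (8, 5, 7, 8) -> finishes; pool += (2, 3, 2, 0) = (10, 8, 9, 8)


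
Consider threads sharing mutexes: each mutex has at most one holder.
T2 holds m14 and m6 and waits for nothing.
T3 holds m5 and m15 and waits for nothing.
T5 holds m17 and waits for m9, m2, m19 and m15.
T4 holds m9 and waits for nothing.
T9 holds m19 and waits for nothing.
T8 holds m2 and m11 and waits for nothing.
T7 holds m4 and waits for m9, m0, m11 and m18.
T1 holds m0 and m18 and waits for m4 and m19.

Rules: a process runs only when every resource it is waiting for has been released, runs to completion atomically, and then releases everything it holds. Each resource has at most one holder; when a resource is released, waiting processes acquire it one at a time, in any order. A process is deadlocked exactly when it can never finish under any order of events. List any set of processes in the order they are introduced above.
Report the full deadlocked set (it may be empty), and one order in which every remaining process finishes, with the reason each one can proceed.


Deadlocked set: T7 and T1.
Key observation: T7 -> T1 -> T7 is a circular wait — nothing in it can go first; no other process is dragged down with it.
A valid finishing order for the others: T4, T9, T8, T2, T3, T5.
Step-by-step check:
  T4: no waits; runs immediately, freeing m9
  T9: no waits; runs immediately, freeing m19
  T8: no waits; runs immediately, freeing m2 and m11
  T2: no waits; runs immediately, freeing m14 and m6
  T3: no waits; runs immediately, freeing m5 and m15
  T5 waits on m9, m2, m19 and m15 — all released -> runs and releases m17


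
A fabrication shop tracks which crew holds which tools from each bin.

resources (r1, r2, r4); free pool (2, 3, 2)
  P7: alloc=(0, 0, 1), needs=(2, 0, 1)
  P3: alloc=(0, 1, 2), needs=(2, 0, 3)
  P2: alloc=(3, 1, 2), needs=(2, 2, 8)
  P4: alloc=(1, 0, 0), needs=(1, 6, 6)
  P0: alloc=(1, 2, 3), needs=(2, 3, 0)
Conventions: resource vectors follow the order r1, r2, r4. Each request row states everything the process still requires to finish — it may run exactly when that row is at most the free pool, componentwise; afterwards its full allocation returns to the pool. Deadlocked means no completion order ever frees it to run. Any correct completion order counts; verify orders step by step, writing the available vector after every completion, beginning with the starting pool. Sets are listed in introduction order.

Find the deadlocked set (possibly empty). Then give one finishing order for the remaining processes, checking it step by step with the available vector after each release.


Nothing here is deadlocked.
Key observation: starting with P7, each completion frees enough for the next — no one is permanently blocked.
One completion order for the rest: P7, P3, P0, P4, P2. Walking it through:
  pool = (2, 3, 2)
  P7 needs (2, 0, 1) <= (2, 3, 2) -> finishes; pool += (0, 0, 1) = (2, 3, 3)
  P3 needs (2, 0, 3) <= (2, 3, 3) -> finishes; pool += (0, 1, 2) = (2, 4, 5)
  P0 needs (2, 3, 0) <= (2, 4, 5) -> finishes; pool += (1, 2, 3) = (3, 6, 8)
  P4 needs (1, 6, 6) <= (3, 6, 8) -> finishes; pool += (1, 0, 0) = (4, 6, 8)
  P2 needs (2, 2, 8) <= (4, 6, 8) -> finishes; pool += (3, 1, 2) = (7, 7, 10)


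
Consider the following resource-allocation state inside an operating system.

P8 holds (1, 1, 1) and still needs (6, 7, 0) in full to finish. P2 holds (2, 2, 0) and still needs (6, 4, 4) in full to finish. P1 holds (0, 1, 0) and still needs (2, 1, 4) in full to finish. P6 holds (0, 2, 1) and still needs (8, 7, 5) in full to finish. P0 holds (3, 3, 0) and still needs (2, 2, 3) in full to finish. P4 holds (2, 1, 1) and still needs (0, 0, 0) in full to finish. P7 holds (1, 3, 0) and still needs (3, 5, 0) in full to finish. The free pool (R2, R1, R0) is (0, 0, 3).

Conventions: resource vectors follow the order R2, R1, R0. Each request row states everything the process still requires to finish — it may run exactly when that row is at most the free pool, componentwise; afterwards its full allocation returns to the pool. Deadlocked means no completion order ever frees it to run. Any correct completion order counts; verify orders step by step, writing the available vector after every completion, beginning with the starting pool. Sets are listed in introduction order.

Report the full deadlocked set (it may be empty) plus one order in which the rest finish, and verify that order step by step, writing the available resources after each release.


No process is deadlocked.
Key observation: P4 leads a chain of completions in which each release enables another process.
A valid finishing order for the others: P4, P1, P0, P7, P2, P8, P6. Walking it through:
  pool = (0, 0, 3)
  run P4 (needs (0, 0, 0), free (0, 0, 3)); after release of (2, 1, 1) the pool is (2, 1, 4)
  run P1 (needs (2, 1, 4), free (2, 1, 4)); after release of (0, 1, 0) the pool is (2, 2, 4)
  run P0 (needs (2, 2, 3), free (2, 2, 4)); after release of (3, 3, 0) the pool is (5, 5, 4)
  run P7 (needs (3, 5, 0), free (5, 5, 4)); after release of (1, 3, 0) the pool is (6, 8, 4)
  run P2 (needs (6, 4, 4), free (6, 8, 4)); after release of (2, 2, 0) the pool is (8, 10, 4)
  run P8 (needs (6, 7, 0), free (8, 10, 4)); after release of (1, 1, 1) the pool is (9, 11, 5)
  run P6 (needs (8, 7, 5), free (9, 11, 5)); after release of (0, 2, 1) the pool is (9, 13, 6)


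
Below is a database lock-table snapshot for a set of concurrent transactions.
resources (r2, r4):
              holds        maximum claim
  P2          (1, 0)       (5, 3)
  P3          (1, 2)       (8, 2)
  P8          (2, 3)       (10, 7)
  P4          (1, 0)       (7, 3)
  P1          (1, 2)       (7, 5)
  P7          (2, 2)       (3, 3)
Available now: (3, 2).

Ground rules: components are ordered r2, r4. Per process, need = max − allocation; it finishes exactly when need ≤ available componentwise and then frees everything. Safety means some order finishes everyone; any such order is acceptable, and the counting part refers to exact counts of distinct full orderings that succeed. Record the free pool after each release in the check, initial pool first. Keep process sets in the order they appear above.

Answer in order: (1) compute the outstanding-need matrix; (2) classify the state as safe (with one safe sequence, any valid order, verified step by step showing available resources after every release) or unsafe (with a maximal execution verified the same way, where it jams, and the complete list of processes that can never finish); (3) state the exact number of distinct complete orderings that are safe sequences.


(1) Remaining need (order r2, r4):
  P2: (4, 3)
  P3: (7, 0)
  P8: (8, 4)
  P4: (6, 3)
  P1: (6, 3)
  P7: (1, 1)
(2) SAFE, for example via the order P7, P2, P4, P3, P1, P8.
Key observation: the order's first zero-slack moment is P4 ((6, 3) needed, (6, 4) free — a requested resource with nothing to spare).
Walking it through:
  pool = (3, 2)
  P7: need (1, 1) fits (3, 2); releases (2, 2), pool now (5, 4)
  P2: need (4, 3) fits (5, 4); releases (1, 0), pool now (6, 4)
  P4: need (6, 3) fits (6, 4); releases (1, 0), pool now (7, 4)
  P3: need (7, 0) fits (7, 4); releases (1, 2), pool now (8, 6)
  P1: need (6, 3) fits (8, 6); releases (1, 2), pool now (9, 8)
  P8: need (8, 4) fits (9, 8); releases (2, 3), pool now (11, 11)
(3) Exactly 8 of the possible complete orderings are safe sequences.


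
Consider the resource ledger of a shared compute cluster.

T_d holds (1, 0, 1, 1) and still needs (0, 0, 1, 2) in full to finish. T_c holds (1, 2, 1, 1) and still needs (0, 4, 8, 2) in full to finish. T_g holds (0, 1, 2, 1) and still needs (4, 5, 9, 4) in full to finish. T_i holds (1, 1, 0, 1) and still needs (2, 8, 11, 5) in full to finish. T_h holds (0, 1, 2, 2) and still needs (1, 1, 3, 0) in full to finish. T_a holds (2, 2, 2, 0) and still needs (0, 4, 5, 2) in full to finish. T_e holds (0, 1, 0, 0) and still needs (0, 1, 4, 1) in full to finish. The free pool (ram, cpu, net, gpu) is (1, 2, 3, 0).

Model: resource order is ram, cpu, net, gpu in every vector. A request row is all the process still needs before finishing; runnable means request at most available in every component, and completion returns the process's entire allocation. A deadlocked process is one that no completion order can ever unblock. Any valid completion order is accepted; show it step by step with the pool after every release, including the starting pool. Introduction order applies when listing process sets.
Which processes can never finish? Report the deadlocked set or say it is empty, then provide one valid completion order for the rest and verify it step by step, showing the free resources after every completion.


Nothing here is deadlocked.
Key observation: the pool covers T_h at once, and every later process fits after earlier releases.
One completion order for the rest: T_h, T_d, T_e, T_a, T_c, T_g, T_i. Walking it through:
  pool = (1, 2, 3, 0)
  T_h needs (1, 1, 3, 0) <= (1, 2, 3, 0) -> finishes; pool += (0, 1, 2, 2) = (1, 3, 5, 2)
  T_d needs (0, 0, 1, 2) <= (1, 3, 5, 2) -> finishes; pool += (1, 0, 1, 1) = (2, 3, 6, 3)
  T_e needs (0, 1, 4, 1) <= (2, 3, 6, 3) -> finishes; pool += (0, 1, 0, 0) = (2, 4, 6, 3)
  T_a needs (0, 4, 5, 2) <= (2, 4, 6, 3) -> finishes; pool += (2, 2, 2, 0) = (4, 6, 8, 3)
  T_c needs (0, 4, 8, 2) <= (4, 6, 8, 3) -> finishes; pool += (1, 2, 1, 1) = (5, 8, 9, 4)
  T_g needs (4, 5, 9, 4) <= (5, 8, 9, 4) -> finishes; pool += (0, 1, 2, 1) = (5, 9, 11, 5)
  T_i needs (2, 8, 11, 5) <= (5, 9, 11, 5) -> finishes; pool += (1, 1, 0, 1) = (6, 10, 11, 6)


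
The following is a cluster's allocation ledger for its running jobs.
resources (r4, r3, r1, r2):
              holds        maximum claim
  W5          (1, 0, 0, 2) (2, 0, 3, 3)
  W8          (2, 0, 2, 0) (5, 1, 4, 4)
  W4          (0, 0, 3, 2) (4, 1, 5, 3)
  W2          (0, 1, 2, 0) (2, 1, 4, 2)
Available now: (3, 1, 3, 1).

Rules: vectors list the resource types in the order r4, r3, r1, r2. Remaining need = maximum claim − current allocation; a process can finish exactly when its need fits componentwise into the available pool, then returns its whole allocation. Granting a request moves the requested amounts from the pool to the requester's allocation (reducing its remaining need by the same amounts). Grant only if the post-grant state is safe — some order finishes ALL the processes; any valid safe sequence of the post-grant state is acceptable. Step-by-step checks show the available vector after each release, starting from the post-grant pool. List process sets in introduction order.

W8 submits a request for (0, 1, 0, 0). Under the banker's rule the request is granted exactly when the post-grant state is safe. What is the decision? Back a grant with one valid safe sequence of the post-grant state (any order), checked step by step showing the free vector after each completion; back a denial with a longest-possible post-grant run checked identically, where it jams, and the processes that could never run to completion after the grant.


GRANT — the state after the grant stays safe, e.g. via W5, W2, W4, W8.
Key observation: (3, 0, 3, 1) free after granting still covers W5 first, and each release covers the next.
Verifying the post-grant state step by step:
  pool = (3, 0, 3, 1)
  run W5 (needs (1, 0, 3, 1), free (3, 0, 3, 1)); after release of (1, 0, 0, 2) the pool is (4, 0, 3, 3)
  run W2 (needs (2, 0, 2, 2), free (4, 0, 3, 3)); after release of (0, 1, 2, 0) the pool is (4, 1, 5, 3)
  run W4 (needs (4, 1, 2, 1), free (4, 1, 5, 3)); after release of (0, 0, 3, 2) the pool is (4, 1, 8, 5)
  run W8 (needs (3, 0, 2, 4), free (4, 1, 8, 5)); after release of (2, 1, 2, 0) the pool is (6, 2, 10, 5)


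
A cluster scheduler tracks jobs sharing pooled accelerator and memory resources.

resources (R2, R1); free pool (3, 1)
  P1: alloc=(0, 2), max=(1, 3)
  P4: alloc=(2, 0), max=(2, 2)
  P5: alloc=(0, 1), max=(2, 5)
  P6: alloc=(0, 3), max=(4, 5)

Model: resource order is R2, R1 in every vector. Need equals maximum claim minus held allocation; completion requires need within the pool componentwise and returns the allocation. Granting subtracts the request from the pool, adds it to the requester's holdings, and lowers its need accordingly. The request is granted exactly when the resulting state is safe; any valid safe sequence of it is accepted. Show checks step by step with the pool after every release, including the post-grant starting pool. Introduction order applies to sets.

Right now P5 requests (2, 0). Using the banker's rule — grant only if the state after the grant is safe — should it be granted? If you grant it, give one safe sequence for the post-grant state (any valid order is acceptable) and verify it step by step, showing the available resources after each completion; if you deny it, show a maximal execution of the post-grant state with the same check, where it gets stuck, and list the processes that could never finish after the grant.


DENY — the pretend-granted state is unsafe.
Key observation: after P1, P4 the pool peaks at (3, 3), and each blocked process is short somewhere: P5 on R1; P6 on R2.
Pretend the grant happened; the run P1, P4 goes as far as possible. Walking it through:
  pool = (1, 1)
  P1 needs (1, 1) <= (1, 1) -> finishes; pool += (0, 2) = (1, 3)
  P4 needs (0, 2) <= (1, 3) -> finishes; pool += (2, 0) = (3, 3)
  P5 still needs (0, 4) but only (3, 3) is free — short on R1
  P6 still needs (4, 2) but only (3, 3) is free — short on R2
Had the request been granted, P5 and P6 could never finish.


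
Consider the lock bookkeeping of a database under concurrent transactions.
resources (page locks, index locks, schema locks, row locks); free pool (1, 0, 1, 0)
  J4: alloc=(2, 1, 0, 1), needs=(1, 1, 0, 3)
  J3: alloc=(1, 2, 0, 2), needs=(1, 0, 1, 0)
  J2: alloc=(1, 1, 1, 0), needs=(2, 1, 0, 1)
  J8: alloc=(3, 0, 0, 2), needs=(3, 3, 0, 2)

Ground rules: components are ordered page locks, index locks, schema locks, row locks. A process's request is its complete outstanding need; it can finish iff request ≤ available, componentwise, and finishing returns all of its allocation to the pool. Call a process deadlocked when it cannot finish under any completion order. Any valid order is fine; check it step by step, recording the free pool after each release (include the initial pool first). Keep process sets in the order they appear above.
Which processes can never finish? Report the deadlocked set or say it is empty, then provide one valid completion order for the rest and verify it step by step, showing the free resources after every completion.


The deadlocked set is empty.
Key observation: starting with J3, each completion frees enough for the next — no one is permanently blocked.
One completion order for the rest: J3, J2, J8, J4. Verifying each step:
  pool = (1, 0, 1, 0)
  J3 needs (1, 0, 1, 0) <= (1, 0, 1, 0) -> finishes; pool += (1, 2, 0, 2) = (2, 2, 1, 2)
  J2 needs (2, 1, 0, 1) <= (2, 2, 1, 2) -> finishes; pool += (1, 1, 1, 0) = (3, 3, 2, 2)
  J8 needs (3, 3, 0, 2) <= (3, 3, 2, 2) -> finishes; pool += (3, 0, 0, 2) = (6, 3, 2, 4)
  J4 needs (1, 1, 0, 3) <= (6, 3, 2, 4) -> finishes; pool += (2, 1, 0, 1) = (8, 4, 2, 5)


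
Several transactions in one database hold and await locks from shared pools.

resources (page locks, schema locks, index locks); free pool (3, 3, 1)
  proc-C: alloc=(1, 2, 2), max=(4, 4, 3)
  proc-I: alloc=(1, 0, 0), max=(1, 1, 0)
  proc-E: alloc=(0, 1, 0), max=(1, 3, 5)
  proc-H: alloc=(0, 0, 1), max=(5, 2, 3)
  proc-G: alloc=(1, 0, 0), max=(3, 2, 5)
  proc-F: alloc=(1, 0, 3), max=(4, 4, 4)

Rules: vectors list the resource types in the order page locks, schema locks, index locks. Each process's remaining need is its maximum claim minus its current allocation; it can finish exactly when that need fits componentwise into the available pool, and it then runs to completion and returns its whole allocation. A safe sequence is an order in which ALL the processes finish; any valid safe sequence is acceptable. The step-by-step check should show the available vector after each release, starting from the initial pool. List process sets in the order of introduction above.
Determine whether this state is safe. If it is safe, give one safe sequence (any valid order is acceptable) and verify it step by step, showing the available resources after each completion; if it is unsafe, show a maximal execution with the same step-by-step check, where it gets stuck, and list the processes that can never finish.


SAFE. One safe sequence: proc-C, proc-F, proc-G, proc-H, proc-E, proc-I.
Key observation: the order's first zero-slack moment is proc-C ((3, 2, 1) needed, (3, 3, 1) free — a requested resource with nothing to spare).
Walking it through:
  pool = (3, 3, 1)
  proc-C needs (3, 2, 1) <= (3, 3, 1) -> finishes; pool += (1, 2, 2) = (4, 5, 3)
  proc-F needs (3, 4, 1) <= (4, 5, 3) -> finishes; pool += (1, 0, 3) = (5, 5, 6)
  proc-G needs (2, 2, 5) <= (5, 5, 6) -> finishes; pool += (1, 0, 0) = (6, 5, 6)
  proc-H needs (5, 2, 2) <= (6, 5, 6) -> finishes; pool += (0, 0, 1) = (6, 5, 7)
  proc-E needs (1, 2, 5) <= (6, 5, 7) -> finishes; pool += (0, 1, 0) = (6, 6, 7)
  proc-I needs (0, 1, 0) <= (6, 6, 7) -> finishes; pool += (1, 0, 0) = (7, 6, 7)


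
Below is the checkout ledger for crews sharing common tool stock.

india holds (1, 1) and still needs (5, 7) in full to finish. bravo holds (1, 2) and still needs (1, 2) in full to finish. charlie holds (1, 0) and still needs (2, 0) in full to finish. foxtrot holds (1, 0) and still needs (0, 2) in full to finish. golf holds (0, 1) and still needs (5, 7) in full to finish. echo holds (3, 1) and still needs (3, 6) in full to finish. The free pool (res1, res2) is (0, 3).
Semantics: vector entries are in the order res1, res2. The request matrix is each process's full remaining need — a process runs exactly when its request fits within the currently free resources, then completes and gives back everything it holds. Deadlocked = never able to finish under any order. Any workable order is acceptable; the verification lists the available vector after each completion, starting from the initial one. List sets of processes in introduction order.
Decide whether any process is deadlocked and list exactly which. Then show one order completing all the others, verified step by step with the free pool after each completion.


The deadlocked set is india, golf and echo.
Key observation: foxtrot, bravo, charlie can finish, but then (3, 5) is all there is, and the blocked group's res2 demands exceed it.
The rest can finish in the order foxtrot, bravo, charlie. Check, step by step:
  pool = (0, 3)
  foxtrot needs (0, 2) <= (0, 3) -> finishes; pool += (1, 0) = (1, 3)
  bravo needs (1, 2) <= (1, 3) -> finishes; pool += (1, 2) = (2, 5)
  charlie needs (2, 0) <= (2, 5) -> finishes; pool += (1, 0) = (3, 5)
The blocked processes can never fit:
  blocked: india wants (5, 7), pool (3, 5) — not enough res1 and res2
  blocked: golf wants (5, 7), pool (3, 5) — not enough res1 and res2
  blocked: echo wants (3, 6), pool (3, 5) — not enough res2
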